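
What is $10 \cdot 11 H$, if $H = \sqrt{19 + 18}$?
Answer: $110 \sqrt{37} \approx 669.1$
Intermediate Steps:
$H = \sqrt{37} \approx 6.0828$
$10 \cdot 11 H = 10 \cdot 11 \sqrt{37} = 110 \sqrt{37}$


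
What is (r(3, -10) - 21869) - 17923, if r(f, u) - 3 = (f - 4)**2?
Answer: -39788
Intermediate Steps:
r(f, u) = 3 + (-4 + f)**2 (r(f, u) = 3 + (f - 4)**2 = 3 + (-4 + f)**2)
(r(3, -10) - 21869) - 17923 = ((3 + (-4 + 3)**2) - 21869) - 17923 = ((3 + (-1)**2) - 21869) - 17923 = ((3 + 1) - 21869) - 17923 = (4 - 21869) - 17923 = -21865 - 17923 = -39788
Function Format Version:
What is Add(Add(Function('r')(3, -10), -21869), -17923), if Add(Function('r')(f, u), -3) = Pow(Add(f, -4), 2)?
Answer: -39788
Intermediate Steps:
Function('r')(f, u) = Add(3, Pow(Add(-4, f), 2)) (Function('r')(f, u) = Add(3, Pow(Add(f, -4), 2)) = Add(3, Pow(Add(-4, f), 2)))
Add(Add(Function('r')(3, -10), -21869), -17923) = Add(Add(Add(3, Pow(Add(-4, 3), 2)), -21869), -17923) = Add(Add(Add(3, Pow(-1, 2)), -21869), -17923) = Add(Add(Add(3, 1), -21869), -17923) = Add(Add(4, -21869), -17923) = Add(-21865, -17923) = -39788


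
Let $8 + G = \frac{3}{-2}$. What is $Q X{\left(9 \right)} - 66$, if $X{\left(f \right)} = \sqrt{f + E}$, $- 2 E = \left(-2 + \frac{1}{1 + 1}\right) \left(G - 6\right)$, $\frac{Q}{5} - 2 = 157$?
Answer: $-66 + \frac{795 i \sqrt{42}}{4} \approx -66.0 + 1288.0 i$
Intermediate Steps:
$Q = 795$ ($Q = 10 + 5 \cdot 157 = 10 + 785 = 795$)
$G = - \frac{19}{2}$ ($G = -8 + \frac{3}{-2} = -8 + 3 \left(- \frac{1}{2}\right) = -8 - \frac{3}{2} = - \frac{19}{2} \approx -9.5$)
$E = - \frac{93}{8}$ ($E = - \frac{\left(-2 + \frac{1}{1 + 1}\right) \left(- \frac{19}{2} - 6\right)}{2} = - \frac{\left(-2 + \frac{1}{2}\right) \left(- \frac{31}{2}\right)}{2} = - \frac{\left(- \frac{3}{2}\right) \left(- \frac{31}{2}\right)}{2} = \left(- \frac{1}{2}\right) \frac{93}{4} = - \frac{93}{8} \approx -11.625$)
$X{\left(f \right)} = \sqrt{- \frac{93}{8} + f}$ ($X{\left(f \right)} = \sqrt{f - \frac{93}{8}} = \sqrt{- \frac{93}{8} + f}$)
$Q X{\left(9 \right)} - 66 = 795 \frac{\sqrt{-186 + 16 \cdot 9}}{4} - 66 = 795 \frac{\sqrt{-186 + 144}}{4} - 66 = 795 \frac{\sqrt{-42}}{4} - 66 = 795 \frac{i \sqrt{42}}{4} - 66 = \frac{795 i \sqrt{42}}{4} - 66 = -66 + \frac{795 i \sqrt{42}}{4}$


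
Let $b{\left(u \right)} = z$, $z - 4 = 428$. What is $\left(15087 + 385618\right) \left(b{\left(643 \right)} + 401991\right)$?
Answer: $161252908215$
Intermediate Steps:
$z = 432$ ($z = 4 + 428 = 432$)
$b{\left(u \right)} = 432$
$\left(15087 + 385618\right) \left(b{\left(643 \right)} + 401991\right) = \left(15087 + 385618\right) \left(432 + 401991\right) = 400705 \cdot 402423 = 161252908215$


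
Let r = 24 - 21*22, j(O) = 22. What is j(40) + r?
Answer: -416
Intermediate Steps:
r = -438 (r = 24 - 462 = -438)
j(40) + r = 22 - 438 = -416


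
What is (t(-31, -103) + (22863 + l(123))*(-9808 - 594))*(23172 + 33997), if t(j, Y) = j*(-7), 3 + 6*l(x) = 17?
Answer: -40792079042029/3 ≈ -1.3597e+13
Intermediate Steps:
l(x) = 7/3 (l(x) = -1/2 + (1/6)*17 = -1/2 + 17/6 = 7/3)
t(j, Y) = -7*j
(t(-31, -103) + (22863 + l(123))*(-9808 - 594))*(23172 + 33997) = (-7*(-31) + (22863 + 7/3)*(-9808 - 594))*(23172 + 33997) = (217 + (68596/3)*(-10402))*57169 = (217 - 713535592/3)*57169 = -713534941/3*57169 = -40792079042029/3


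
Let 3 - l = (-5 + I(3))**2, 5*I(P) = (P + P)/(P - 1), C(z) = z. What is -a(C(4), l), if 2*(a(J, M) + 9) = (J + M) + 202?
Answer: -4291/50 ≈ -85.820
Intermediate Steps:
I(P) = 2*P/(5*(-1 + P)) (I(P) = ((P + P)/(P - 1))/5 = ((2*P)/(-1 + P))/5 = (2*P/(-1 + P))/5 = 2*P/(5*(-1 + P)))
l = -409/25 (l = 3 - (-5 + (2/5)*3/(-1 + 3))**2 = 3 - (-5 + (2/5)*3/2)**2 = 3 - (-5 + (2/5)*3*(1/2))**2 = 3 - (-5 + 3/5)**2 = 3 - (-22/5)**2 = 3 - 1*484/25 = 3 - 484/25 = -409/25 ≈ -16.360)
a(J, M) = 92 + J/2 + M/2 (a(J, M) = -9 + ((J + M) + 202)/2 = -9 + (202 + J + M)/2 = -9 + (101 + J/2 + M/2) = 92 + J/2 + M/2)
-a(C(4), l) = -(92 + (1/2)*4 + (1/2)*(-409/25)) = -(92 + 2 - 409/50) = -1*4291/50 = -4291/50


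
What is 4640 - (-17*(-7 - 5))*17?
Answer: 1172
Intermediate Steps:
4640 - (-17*(-7 - 5))*17 = 4640 - (-17*(-12))*17 = 4640 - 204*17 = 4640 - 1*3468 = 4640 - 3468 = 1172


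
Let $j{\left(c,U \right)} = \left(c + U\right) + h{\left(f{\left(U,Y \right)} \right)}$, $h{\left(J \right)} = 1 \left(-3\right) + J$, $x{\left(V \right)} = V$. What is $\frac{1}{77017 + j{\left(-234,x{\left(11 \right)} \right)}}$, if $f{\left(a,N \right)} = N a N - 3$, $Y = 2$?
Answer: $\frac{1}{76832} \approx 1.3015 \cdot 10^{-5}$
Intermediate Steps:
$f{\left(a,N \right)} = -3 + a N^{2}$ ($f{\left(a,N \right)} = a N^{2} - 3 = -3 + a N^{2}$)
$h{\left(J \right)} = -3 + J$
$j{\left(c,U \right)} = -6 + c + 5 U$ ($j{\left(c,U \right)} = \left(c + U\right) + \left(-3 + \left(-3 + U 2^{2}\right)\right) = \left(U + c\right) + \left(-3 + \left(-3 + U 4\right)\right) = \left(U + c\right) + \left(-3 + \left(-3 + 4 U\right)\right) = \left(U + c\right) + \left(-6 + 4 U\right) = -6 + c + 5 U$)
$\frac{1}{77017 + j{\left(-234,x{\left(11 \right)} \right)}} = \frac{1}{77017 - 185} = \frac{1}{76832}$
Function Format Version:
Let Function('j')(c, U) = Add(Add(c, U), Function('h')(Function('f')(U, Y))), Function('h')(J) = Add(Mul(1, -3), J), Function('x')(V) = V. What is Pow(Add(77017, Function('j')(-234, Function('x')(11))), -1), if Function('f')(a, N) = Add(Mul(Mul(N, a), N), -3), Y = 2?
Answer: Rational(1, 76832) ≈ 1.3015e-5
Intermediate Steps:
Function('f')(a, N) = Add(-3, Mul(a, Pow(N, 2))) (Function('f')(a, N) = Add(Mul(a, Pow(N, 2)), -3) = Add(-3, Mul(a, Pow(N, 2))))
Function('h')(J) = Add(-3, J)
Function('j')(c, U) = Add(-6, c, Mul(5, U)) (Function('j')(c, U) = Add(Add(c, U), Add(-3, Add(-3, Mul(U, Pow(2, 2))))) = Add(Add(U, c), Add(-3, Add(-3, Mul(U, 4)))) = Add(Add(U, c), Add(-3, Add(-3, Mul(4, U)))) = Add(Add(U, c), Add(-6, Mul(4, U))) = Add(-6, c, Mul(5, U)))
Pow(Add(77017, Function('j')(-234, Function('x')(11))), -1) = Pow(Add(77017, Add(-6, -234, Mul(5, 11))), -1) = Pow(Add(77017, Add(-6, -234, 55)), -1) = Pow(Add(77017, -185), -1) = Pow(76832, -1) = Rational(1, 76832)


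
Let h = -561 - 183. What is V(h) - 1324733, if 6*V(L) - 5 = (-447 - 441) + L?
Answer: -7950025/6 ≈ -1.3250e+6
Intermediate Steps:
h = -744
V(L) = -883/6 + L/6 (V(L) = 5/6 + ((-447 - 441) + L)/6 = 5/6 + (-888 + L)/6 = 5/6 + (-148 + L/6) = -883/6 + L/6)
V(h) - 1324733 = (-883/6 + (1/6)*(-744)) - 1324733 = (-883/6 - 124) - 1324733 = -1627/6 - 1324733 = -7950025/6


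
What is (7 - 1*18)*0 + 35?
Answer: 35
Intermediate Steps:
(7 - 1*18)*0 + 35 = (7 - 18)*0 + 35 = -11*0 + 35 = 0 + 35 = 35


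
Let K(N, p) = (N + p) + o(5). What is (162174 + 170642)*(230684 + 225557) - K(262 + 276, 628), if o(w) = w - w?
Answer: 151844303490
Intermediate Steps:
o(w) = 0
K(N, p) = N + p (K(N, p) = (N + p) + 0 = N + p)
(162174 + 170642)*(230684 + 225557) - K(262 + 276, 628) = (162174 + 170642)*(230684 + 225557) - ((262 + 276) + 628) = 332816*456241 - (538 + 628) = 151844304656 - 1*1166 = 151844304656 - 1166 = 151844303490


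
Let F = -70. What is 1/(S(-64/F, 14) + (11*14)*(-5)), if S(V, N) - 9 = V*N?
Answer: -5/3741 ≈ -0.0013365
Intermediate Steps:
S(V, N) = 9 + N*V (S(V, N) = 9 + V*N = 9 + N*V)
1/(S(-64/F, 14) + (11*14)*(-5)) = 1/((9 + 14*(-64/(-70))) + (11*14)*(-5)) = 1/((9 + 14*(-64*(-1/70))) + 154*(-5)) = 1/((9 + 14*(32/35)) - 770) = 1/((9 + 64/5) - 770) = 1/(109/5 - 770) = 1/(-3741/5) = -5/3741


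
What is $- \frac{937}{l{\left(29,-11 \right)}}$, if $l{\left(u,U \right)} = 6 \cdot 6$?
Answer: $- \frac{937}{36} \approx -26.028$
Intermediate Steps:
$l{\left(u,U \right)} = 36$
$- \frac{937}{l{\left(29,-11 \right)}} = - \frac{937}{36}$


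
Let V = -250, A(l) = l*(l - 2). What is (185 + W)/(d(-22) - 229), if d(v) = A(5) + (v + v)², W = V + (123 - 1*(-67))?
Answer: 125/1722 ≈ 0.072590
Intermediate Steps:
A(l) = l*(-2 + l)
W = -60 (W = -250 + (123 - 1*(-67)) = -250 + (123 + 67) = -250 + 190 = -60)
d(v) = 15 + 4*v² (d(v) = 5*(-2 + 5) + (v + v)² = 5*3 + (2*v)² = 15 + 4*v²)
(185 + W)/(d(-22) - 229) = (185 - 60)/((15 + 4*(-22)²) - 229) = 125/((15 + 4*484) - 229) = 125/((15 + 1936) - 229) = 125/(1951 - 229) = 125/1722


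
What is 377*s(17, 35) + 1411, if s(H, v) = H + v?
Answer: 21015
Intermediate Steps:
377*s(17, 35) + 1411 = 377*(17 + 35) + 1411 = 377*52 + 1411 = 19604 + 1411 = 21015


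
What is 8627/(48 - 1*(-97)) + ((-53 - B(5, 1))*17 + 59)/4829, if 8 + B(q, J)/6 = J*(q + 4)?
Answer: 41522903/700205 ≈ 59.301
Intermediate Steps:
B(q, J) = -48 + 6*J*(4 + q) (B(q, J) = -48 + 6*(J*(q + 4)) = -48 + 6*(J*(4 + q)) = -48 + 6*J*(4 + q))
8627/(48 - 1*(-97)) + ((-53 - B(5, 1))*17 + 59)/4829 = 8627/(48 - 1*(-97)) + ((-53 - (-48 + 24*1 + 6*1*5))*17 + 59)/4829 = 8627/(48 + 97) + ((-53 - (-48 + 24 + 30))*17 + 59)*(1/4829) = 8627/145 + ((-53 - 1*6)*17 + 59)*(1/4829) = 8627*(1/145) + ((-53 - 6)*17 + 59)*(1/4829) = 8627/145 + (-59*17 + 59)*(1/4829) = 8627/145 + (-1003 + 59)*(1/4829) = 8627/145 - 944*1/4829 = 8627/145 - 944/4829 = 41522903/700205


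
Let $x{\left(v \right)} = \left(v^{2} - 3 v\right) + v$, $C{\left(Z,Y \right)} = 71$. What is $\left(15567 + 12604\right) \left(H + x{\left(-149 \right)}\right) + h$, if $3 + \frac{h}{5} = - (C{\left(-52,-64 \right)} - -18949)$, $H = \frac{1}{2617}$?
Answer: $\frac{1658456296209}{2617} \approx 6.3372 \cdot 10^{8}$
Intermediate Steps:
$H = \frac{1}{2617} \approx 0.00038212$
$x{\left(v \right)} = v^{2} - 2 v$
$h = -95115$ ($h = -15 + 5 \left(- (71 - -18949)\right) = -15 + 5 \left(- (71 + 18949)\right) = -15 + 5 \left(\left(-1\right) 19020\right) = -15 + 5 \left(-19020\right) = -15 - 95100 = -95115$)
$\left(15567 + 12604\right) \left(H + x{\left(-149 \right)}\right) + h = \left(15567 + 12604\right) \left(\frac{1}{2617} - 149 \left(-2 - 149\right)\right) - 95115 = 28171 \left(\frac{1}{2617} - -22499\right) - 95115 = 28171 \left(\frac{1}{2617} + 22499\right) - 95115 = 28171 \cdot \frac{58879884}{2617} - 95115 = \frac{1658705212164}{2617} - 95115 = \frac{1658456296209}{2617}$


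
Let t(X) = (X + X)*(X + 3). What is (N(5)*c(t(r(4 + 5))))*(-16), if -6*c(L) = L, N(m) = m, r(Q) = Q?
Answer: 2880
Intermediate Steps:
t(X) = 2*X*(3 + X) (t(X) = (2*X)*(3 + X) = 2*X*(3 + X))
c(L) = -L/6
(N(5)*c(t(r(4 + 5))))*(-16) = (5*(-(4 + 5)*(3 + (4 + 5))/3))*(-16) = (5*(-9*(3 + 9)/3))*(-16) = (5*(-9*12/3))*(-16) = (5*(-⅙*216))*(-16) = (5*(-36))*(-16) = -180*(-16) = 2880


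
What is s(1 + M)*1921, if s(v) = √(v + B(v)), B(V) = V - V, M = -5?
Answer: 3842*I ≈ 3842.0*I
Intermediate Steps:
B(V) = 0
s(v) = √v (s(v) = √(v + 0) = √v)
s(1 + M)*1921 = √(1 - 5)*1921 = √(-4)*1921 = (2*I)*1921 = 3842*I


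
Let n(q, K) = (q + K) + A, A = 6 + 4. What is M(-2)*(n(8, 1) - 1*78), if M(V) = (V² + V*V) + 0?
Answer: -472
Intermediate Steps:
A = 10
M(V) = 2*V² (M(V) = (V² + V²) + 0 = 2*V² + 0 = 2*V²)
n(q, K) = 10 + K + q (n(q, K) = (q + K) + 10 = (K + q) + 10 = 10 + K + q)
M(-2)*(n(8, 1) - 1*78) = (2*(-2)²)*((10 + 1 + 8) - 1*78) = (2*4)*(19 - 78) = 8*(-59) = -472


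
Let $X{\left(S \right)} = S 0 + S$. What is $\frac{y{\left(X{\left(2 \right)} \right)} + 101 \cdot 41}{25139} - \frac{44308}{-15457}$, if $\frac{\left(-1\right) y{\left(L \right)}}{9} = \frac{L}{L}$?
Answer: $\frac{1177727136}{388573523} \approx 3.0309$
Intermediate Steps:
$X{\left(S \right)} = S$ ($X{\left(S \right)} = 0 + S = S$)
$y{\left(L \right)} = -9$ ($y{\left(L \right)} = - 9 \frac{L}{L} = \left(-9\right) 1 = -9$)
$\frac{y{\left(X{\left(2 \right)} \right)} + 101 \cdot 41}{25139} - \frac{44308}{-15457} = \frac{-9 + 101 \cdot 41}{25139} - \frac{44308}{-15457} = \left(-9 + 4141\right) \frac{1}{25139} - - \frac{44308}{15457} = 4132 \cdot \frac{1}{25139} + \frac{44308}{15457} = \frac{4132}{25139} + \frac{44308}{15457} = \frac{1177727136}{388573523}$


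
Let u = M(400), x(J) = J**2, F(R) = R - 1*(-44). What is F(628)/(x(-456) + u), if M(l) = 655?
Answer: 672/208591 ≈ 0.0032216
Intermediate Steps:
F(R) = 44 + R (F(R) = R + 44 = 44 + R)
u = 655
F(628)/(x(-456) + u) = (44 + 628)/((-456)**2 + 655) = 672/(207936 + 655) = 672/208591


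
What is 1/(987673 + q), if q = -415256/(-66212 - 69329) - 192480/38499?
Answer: 1739397653/1717952730801157 ≈ 1.0125e-6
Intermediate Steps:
q = -3367330312/1739397653 (q = -415256/(-135541) - 192480*1/38499 = -415256*(-1/135541) - 64160/12833 = 415256/135541 - 64160/12833 = -3367330312/1739397653 ≈ -1.9359)
1/(987673 + q) = 1/(987673 - 3367330312/1739397653) = 1/(1717952730801157/1739397653) = 1739397653/1717952730801157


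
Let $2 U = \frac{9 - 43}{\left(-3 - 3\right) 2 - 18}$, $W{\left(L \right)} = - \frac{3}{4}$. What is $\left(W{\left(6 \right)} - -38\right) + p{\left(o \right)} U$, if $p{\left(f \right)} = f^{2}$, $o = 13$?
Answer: $\frac{7981}{60} \approx 133.02$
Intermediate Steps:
$W{\left(L \right)} = - \frac{3}{4}$ ($W{\left(L \right)} = \left(-3\right) \frac{1}{4} = - \frac{3}{4}$)
$U = \frac{17}{30}$ ($U = \frac{\left(9 - 43\right) \frac{1}{\left(-3 - 3\right) 2 - 18}}{2} = \frac{\left(-34\right) \frac{1}{\left(-6\right) 2 - 18}}{2} = \frac{\left(-34\right) \frac{1}{-12 - 18}}{2} = \frac{\left(-34\right) \frac{1}{-30}}{2} = \frac{\left(-34\right) \left(- \frac{1}{30}\right)}{2} = \frac{1}{2} \cdot \frac{17}{15} = \frac{17}{30} \approx 0.56667$)
$\left(W{\left(6 \right)} - -38\right) + p{\left(o \right)} U = \left(- \frac{3}{4} - -38\right) + 13^{2} \cdot \frac{17}{30} = \left(- \frac{3}{4} + 38\right) + 169 \cdot \frac{17}{30} = \frac{149}{4} + \frac{2873}{30} = \frac{7981}{60}$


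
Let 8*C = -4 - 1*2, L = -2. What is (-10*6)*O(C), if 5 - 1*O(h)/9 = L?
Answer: -3780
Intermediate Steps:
C = -¾ (C = (-4 - 1*2)/8 = (-4 - 2)/8 = (⅛)*(-6) = -¾ ≈ -0.75000)
O(h) = 63 (O(h) = 45 - 9*(-2) = 45 + 18 = 63)
(-10*6)*O(C) = -10*6*63 = -60*63 = -3780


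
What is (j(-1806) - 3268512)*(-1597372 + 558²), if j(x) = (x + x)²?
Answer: -12574627376256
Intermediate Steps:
j(x) = 4*x² (j(x) = (2*x)² = 4*x²)
(j(-1806) - 3268512)*(-1597372 + 558²) = (4*(-1806)² - 3268512)*(-1597372 + 558²) = (4*3261636 - 3268512)*(-1597372 + 311364) = (13046544 - 3268512)*(-1286008) = 9778032*(-1286008) = -12574627376256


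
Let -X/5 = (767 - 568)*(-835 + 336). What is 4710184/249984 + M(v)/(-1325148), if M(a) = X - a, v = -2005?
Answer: 63719493577/3450685392 ≈ 18.466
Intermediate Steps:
X = 496505 (X = -5*(767 - 568)*(-835 + 336) = -995*(-499) = -5*(-99301) = 496505)
M(a) = 496505 - a
4710184/249984 + M(v)/(-1325148) = 4710184/249984 + (496505 - 1*(-2005))/(-1325148) = 4710184*(1/249984) + (496505 + 2005)*(-1/1325148) = 588773/31248 + 498510*(-1/1325148) = 588773/31248 - 83085/220858 = 63719493577/3450685392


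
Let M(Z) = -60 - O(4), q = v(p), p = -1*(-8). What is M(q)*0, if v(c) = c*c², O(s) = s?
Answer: 0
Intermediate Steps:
p = 8
v(c) = c³
q = 512 (q = 8³ = 512)
M(Z) = -64 (M(Z) = -60 - 1*4 = -60 - 4 = -64)
M(q)*0 = -64*0 = 0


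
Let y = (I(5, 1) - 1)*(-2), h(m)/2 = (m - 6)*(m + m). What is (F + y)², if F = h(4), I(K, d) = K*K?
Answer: 6400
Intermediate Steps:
I(K, d) = K²
h(m) = 4*m*(-6 + m) (h(m) = 2*((m - 6)*(m + m)) = 2*((-6 + m)*(2*m)) = 2*(2*m*(-6 + m)) = 4*m*(-6 + m))
F = -32 (F = 4*4*(-6 + 4) = 4*4*(-2) = -32)
y = -48 (y = (5² - 1)*(-2) = (25 - 1)*(-2) = 24*(-2) = -48)
(F + y)² = (-32 - 48)² = (-80)² = 6400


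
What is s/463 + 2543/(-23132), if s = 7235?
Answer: 166182611/10710116 ≈ 15.516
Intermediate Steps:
s/463 + 2543/(-23132) = 7235/463 + 2543/(-23132) = 7235*(1/463) + 2543*(-1/23132) = 7235/463 - 2543/23132 = 166182611/10710116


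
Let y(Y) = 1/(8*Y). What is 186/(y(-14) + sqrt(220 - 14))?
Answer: 20832/2584063 + 2333184*sqrt(206)/2584063 ≈ 12.967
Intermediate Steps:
y(Y) = 1/(8*Y)
186/(y(-14) + sqrt(220 - 14)) = 186/((1/8)/(-14) + sqrt(220 - 14)) = 186/((1/8)*(-1/14) + sqrt(206)) = 186/(-1/112 + sqrt(206))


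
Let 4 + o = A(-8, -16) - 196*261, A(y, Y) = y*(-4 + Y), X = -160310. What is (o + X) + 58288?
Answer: -153022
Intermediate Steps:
o = -51000 (o = -4 + (-8*(-4 - 16) - 196*261) = -4 + (-8*(-20) - 51156) = -4 + (160 - 51156) = -4 - 50996 = -51000)
(o + X) + 58288 = (-51000 - 160310) + 58288 = -211310 + 58288 = -153022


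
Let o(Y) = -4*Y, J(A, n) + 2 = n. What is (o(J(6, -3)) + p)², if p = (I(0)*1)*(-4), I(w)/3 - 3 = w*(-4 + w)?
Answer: 256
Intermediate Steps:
I(w) = 9 + 3*w*(-4 + w) (I(w) = 9 + 3*(w*(-4 + w)) = 9 + 3*w*(-4 + w))
J(A, n) = -2 + n
p = -36 (p = ((9 - 12*0 + 3*0²)*1)*(-4) = ((9 + 0 + 3*0)*1)*(-4) = ((9 + 0 + 0)*1)*(-4) = (9*1)*(-4) = 9*(-4) = -36)
(o(J(6, -3)) + p)² = (-4*(-2 - 3) - 36)² = (-4*(-5) - 36)² = (20 - 36)² = (-16)² = 256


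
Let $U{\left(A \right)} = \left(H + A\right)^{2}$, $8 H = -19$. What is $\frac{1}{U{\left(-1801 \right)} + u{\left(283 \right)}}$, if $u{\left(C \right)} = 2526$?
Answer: $\frac{64}{208299993} \approx 3.0725 \cdot 10^{-7}$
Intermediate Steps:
$H = - \frac{19}{8}$ ($H = \frac{1}{8} \left(-19\right) = - \frac{19}{8} \approx -2.375$)
$U{\left(A \right)} = \left(- \frac{19}{8} + A\right)^{2}$
$\frac{1}{U{\left(-1801 \right)} + u{\left(283 \right)}} = \frac{1}{\frac{\left(-19 + 8 \left(-1801\right)\right)^{2}}{64} + 2526} = \frac{1}{\frac{\left(-19 - 14408\right)^{2}}{64} + 2526} = \frac{1}{\frac{\left(-14427\right)^{2}}{64} + 2526} = \frac{1}{\frac{1}{64} \cdot 208138329 + 2526} = \frac{1}{\frac{208138329}{64} + 2526} = \frac{1}{\frac{208299993}{64}} = \frac{64}{208299993}$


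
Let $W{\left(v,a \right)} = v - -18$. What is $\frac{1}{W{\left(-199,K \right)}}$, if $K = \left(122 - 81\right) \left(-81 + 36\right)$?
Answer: $- \frac{1}{181} \approx -0.0055249$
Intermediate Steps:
$K = -1845$ ($K = 41 \left(-45\right) = -1845$)
$W{\left(v,a \right)} = 18 + v$ ($W{\left(v,a \right)} = v + 18 = 18 + v$)
$\frac{1}{W{\left(-199,K \right)}} = \frac{1}{18 - 199} = \frac{1}{-181} = - \frac{1}{181}$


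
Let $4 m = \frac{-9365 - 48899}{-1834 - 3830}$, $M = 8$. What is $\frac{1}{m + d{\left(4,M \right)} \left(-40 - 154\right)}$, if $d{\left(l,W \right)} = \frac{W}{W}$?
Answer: $- \frac{2832}{542125} \approx -0.0052239$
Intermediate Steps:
$d{\left(l,W \right)} = 1$
$m = \frac{7283}{2832}$ ($m = \frac{\left(-9365 - 48899\right) \frac{1}{-1834 - 3830}}{4} = \frac{\left(-58264\right) \frac{1}{-5664}}{4} = \frac{\left(-58264\right) \left(- \frac{1}{5664}\right)}{4} = \frac{1}{4} \cdot \frac{7283}{708} = \frac{7283}{2832} \approx 2.5717$)
$\frac{1}{m + d{\left(4,M \right)} \left(-40 - 154\right)} = \frac{1}{\frac{7283}{2832} + 1 \left(-40 - 154\right)} = \frac{1}{\frac{7283}{2832} + 1 \left(-194\right)} = \frac{1}{\frac{7283}{2832} - 194} = \frac{1}{- \frac{542125}{2832}} = - \frac{2832}{542125}$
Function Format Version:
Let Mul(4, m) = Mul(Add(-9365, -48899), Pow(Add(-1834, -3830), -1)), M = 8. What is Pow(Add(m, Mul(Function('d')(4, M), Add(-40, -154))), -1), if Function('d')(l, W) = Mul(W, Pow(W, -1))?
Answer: Rational(-2832, 542125) ≈ -0.0052239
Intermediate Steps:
Function('d')(l, W) = 1
m = Rational(7283, 2832) (m = Mul(Rational(1, 4), Mul(Add(-9365, -48899), Pow(Add(-1834, -3830), -1))) = Mul(Rational(1, 4), Mul(-58264, Pow(-5664, -1))) = Mul(Rational(1, 4), Mul(-58264, Rational(-1, 5664))) = Mul(Rational(1, 4), Rational(7283, 708)) = Rational(7283, 2832) ≈ 2.5717)
Pow(Add(m, Mul(Function('d')(4, M), Add(-40, -154))), -1) = Pow(Add(Rational(7283, 2832), Mul(1, Add(-40, -154))), -1) = Pow(Add(Rational(7283, 2832), Mul(1, -194)), -1) = Pow(Add(Rational(7283, 2832), -194), -1) = Pow(Rational(-542125, 2832), -1) = Rational(-2832, 542125)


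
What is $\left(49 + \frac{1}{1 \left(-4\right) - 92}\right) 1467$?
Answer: $\frac{2299767}{32} \approx 71868.0$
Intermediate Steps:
$\left(49 + \frac{1}{1 \left(-4\right) - 92}\right) 1467 = \left(49 + \frac{1}{-4 - 92}\right) 1467 = \left(49 + \frac{1}{-96}\right) 1467 = \left(49 - \frac{1}{96}\right) 1467 = \frac{4703}{96} \cdot 1467 = \frac{2299767}{32}$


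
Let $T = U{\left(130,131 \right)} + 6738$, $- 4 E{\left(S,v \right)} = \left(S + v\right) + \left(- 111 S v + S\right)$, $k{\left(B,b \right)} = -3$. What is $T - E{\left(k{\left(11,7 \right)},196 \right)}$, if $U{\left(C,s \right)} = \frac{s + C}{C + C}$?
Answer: $\frac{6006911}{260} \approx 23104.0$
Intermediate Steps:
$U{\left(C,s \right)} = \frac{C + s}{2 C}$
$E{\left(S,v \right)} = - \frac{S}{2} - \frac{v}{4} + \frac{111 S v}{4}$ ($E{\left(S,v \right)} = - \frac{\left(S + v\right) + \left(- 111 S v + S\right)}{4} = - \frac{\left(S + v\right) - \left(- S + 111 S v\right)}{4} = - \frac{v + 2 S - 111 S v}{4} = - \frac{S}{2} - \frac{v}{4} + \frac{111 S v}{4}$)
$T = \frac{1752141}{260}$ ($T = \frac{130 + 131}{2 \cdot 130} + 6738 = \frac{1}{2} \cdot \frac{1}{130} \cdot 261 + 6738 = \frac{261}{260} + 6738 = \frac{1752141}{260} \approx 6739.0$)
$T - E{\left(k{\left(11,7 \right)},196 \right)} = \frac{1752141}{260} - \left(\left(- \frac{1}{2}\right) \left(-3\right) - 49 + \frac{111}{4} \left(-3\right) 196\right) = \frac{1752141}{260} - \left(\frac{3}{2} - 49 - 16317\right) = \frac{1752141}{260} - - \frac{32729}{2} = \frac{1752141}{260} + \frac{32729}{2} = \frac{6006911}{260}$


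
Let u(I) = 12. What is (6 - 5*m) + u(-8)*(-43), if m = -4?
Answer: -490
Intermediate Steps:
(6 - 5*m) + u(-8)*(-43) = (6 - 5*(-4)) + 12*(-43) = (6 + 20) - 516 = 26 - 516 = -490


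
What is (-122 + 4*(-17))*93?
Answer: -17670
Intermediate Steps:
(-122 + 4*(-17))*93 = (-122 - 68)*93 = -190*93 = -17670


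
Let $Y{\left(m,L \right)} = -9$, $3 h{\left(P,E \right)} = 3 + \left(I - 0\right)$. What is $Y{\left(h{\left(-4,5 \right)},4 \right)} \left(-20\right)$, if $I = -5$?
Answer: $180$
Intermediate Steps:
$h{\left(P,E \right)} = - \frac{2}{3}$ ($h{\left(P,E \right)} = \frac{3 - 5}{3} = \frac{1}{3} \left(-2\right) = - \frac{2}{3}$)
$Y{\left(h{\left(-4,5 \right)},4 \right)} \left(-20\right) = \left(-9\right) \left(-20\right) = 180$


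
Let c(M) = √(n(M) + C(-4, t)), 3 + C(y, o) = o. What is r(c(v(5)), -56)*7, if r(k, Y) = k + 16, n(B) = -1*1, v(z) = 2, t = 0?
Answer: 112 + 14*I ≈ 112.0 + 14.0*I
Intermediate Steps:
C(y, o) = -3 + o
n(B) = -1
c(M) = 2*I (c(M) = √(-1 + (-3 + 0)) = √(-1 - 3) = √(-4) = 2*I)
r(k, Y) = 16 + k
r(c(v(5)), -56)*7 = (16 + 2*I)*7 = 112 + 14*I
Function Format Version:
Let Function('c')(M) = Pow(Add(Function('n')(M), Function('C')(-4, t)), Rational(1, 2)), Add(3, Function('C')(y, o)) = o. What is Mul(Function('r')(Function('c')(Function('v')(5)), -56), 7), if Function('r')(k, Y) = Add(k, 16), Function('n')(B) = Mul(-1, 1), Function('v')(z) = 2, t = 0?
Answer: Add(112, Mul(14, I)) ≈ Add(112.00, Mul(14.000, I))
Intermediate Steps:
Function('C')(y, o) = Add(-3, o)
Function('n')(B) = -1
Function('c')(M) = Mul(2, I) (Function('c')(M) = Pow(Add(-1, Add(-3, 0)), Rational(1, 2)) = Pow(Add(-1, -3), Rational(1, 2)) = Pow(-4, Rational(1, 2)) = Mul(2, I))
Function('r')(k, Y) = Add(16, k)
Mul(Function('r')(Function('c')(Function('v')(5)), -56), 7) = Mul(Add(16, Mul(2, I)), 7) = Add(112, Mul(14, I))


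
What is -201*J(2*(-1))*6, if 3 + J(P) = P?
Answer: 6030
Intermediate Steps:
J(P) = -3 + P
-201*J(2*(-1))*6 = -201*(-3 + 2*(-1))*6 = -201*(-3 - 2)*6 = -201*(-5)*6 = 1005*6 = 6030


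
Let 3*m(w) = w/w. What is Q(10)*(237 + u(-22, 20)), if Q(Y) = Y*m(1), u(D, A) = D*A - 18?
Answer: -2210/3 ≈ -736.67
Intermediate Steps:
m(w) = 1/3 (m(w) = (w/w)/3 = (1/3)*1 = 1/3)
u(D, A) = -18 + A*D (u(D, A) = A*D - 18 = -18 + A*D)
Q(Y) = Y/3 (Q(Y) = Y*(1/3) = Y/3)
Q(10)*(237 + u(-22, 20)) = ((1/3)*10)*(237 + (-18 + 20*(-22))) = 10*(237 + (-18 - 440))/3 = 10*(237 - 458)/3 = (10/3)*(-221) = -2210/3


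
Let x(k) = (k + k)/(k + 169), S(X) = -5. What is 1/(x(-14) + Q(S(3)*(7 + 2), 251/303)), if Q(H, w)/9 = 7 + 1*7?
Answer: 155/19502 ≈ 0.0079479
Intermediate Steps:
Q(H, w) = 126 (Q(H, w) = 9*(7 + 1*7) = 9*(7 + 7) = 9*14 = 126)
x(k) = 2*k/(169 + k) (x(k) = (2*k)/(169 + k) = 2*k/(169 + k))
1/(x(-14) + Q(S(3)*(7 + 2), 251/303)) = 1/(2*(-14)/(169 - 14) + 126) = 1/(2*(-14)/155 + 126) = 1/(2*(-14)*(1/155) + 126) = 1/(-28/155 + 126) = 1/(19502/155) = 155/19502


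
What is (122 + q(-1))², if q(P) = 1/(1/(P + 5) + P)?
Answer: 131044/9 ≈ 14560.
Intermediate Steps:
q(P) = 1/(P + 1/(5 + P)) (q(P) = 1/(1/(5 + P) + P) = 1/(P + 1/(5 + P)))
(122 + q(-1))² = (122 + (5 - 1)/(1 + (-1)² + 5*(-1)))² = (122 + 4/(1 + 1 - 5))² = (122 + 4/(-3))² = (122 - ⅓*4)² = (122 - 4/3)² = (362/3)² = 131044/9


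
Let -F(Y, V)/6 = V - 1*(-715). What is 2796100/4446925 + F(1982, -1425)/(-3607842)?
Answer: 9589469634/15279812177 ≈ 0.62759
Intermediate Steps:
F(Y, V) = -4290 - 6*V (F(Y, V) = -6*(V - 1*(-715)) = -6*(V + 715) = -6*(715 + V) = -4290 - 6*V)
2796100/4446925 + F(1982, -1425)/(-3607842) = 2796100/4446925 + (-4290 - 6*(-1425))/(-3607842) = 2796100*(1/4446925) + (-4290 + 8550)*(-1/3607842) = 111844/177877 + 4260*(-1/3607842) = 111844/177877 - 710/601307 = 9589469634/15279812177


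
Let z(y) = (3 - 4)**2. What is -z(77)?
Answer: -1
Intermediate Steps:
z(y) = 1 (z(y) = (-1)**2 = 1)
-z(77) = -1*1 = -1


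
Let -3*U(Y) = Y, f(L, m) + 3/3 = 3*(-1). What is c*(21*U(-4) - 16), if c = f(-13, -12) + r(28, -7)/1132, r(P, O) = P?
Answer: -13500/283 ≈ -47.703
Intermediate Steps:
f(L, m) = -4 (f(L, m) = -1 + 3*(-1) = -1 - 3 = -4)
U(Y) = -Y/3
c = -1125/283 (c = -4 + 28/1132 = -4 + 28*(1/1132) = -4 + 7/283 = -1125/283 ≈ -3.9753)
c*(21*U(-4) - 16) = -1125*(21*(-⅓*(-4)) - 16)/283 = -1125*(21*(4/3) - 16)/283 = -1125*(28 - 16)/283 = -1125/283*12 = -13500/283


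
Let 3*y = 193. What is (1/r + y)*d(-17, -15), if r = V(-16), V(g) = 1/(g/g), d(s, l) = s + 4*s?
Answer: -16660/3 ≈ -5553.3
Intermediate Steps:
d(s, l) = 5*s
y = 193/3 (y = (⅓)*193 = 193/3 ≈ 64.333)
V(g) = 1 (V(g) = 1/1 = 1)
r = 1
(1/r + y)*d(-17, -15) = (1/1 + 193/3)*(5*(-17)) = (1 + 193/3)*(-85) = (196/3)*(-85) = -16660/3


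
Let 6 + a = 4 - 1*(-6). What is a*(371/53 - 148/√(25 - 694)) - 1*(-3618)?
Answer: 3646 + 592*I*√669/669 ≈ 3646.0 + 22.888*I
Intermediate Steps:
a = 4 (a = -6 + (4 - 1*(-6)) = -6 + (4 + 6) = -6 + 10 = 4)
a*(371/53 - 148/√(25 - 694)) - 1*(-3618) = 4*(371/53 - 148/√(25 - 694)) - 1*(-3618) = 4*(371*(1/53) - 148*(-I*√669/669)) + 3618 = 4*(7 - 148*(-I*√669/669)) + 3618 = 4*(7 - (-148)*I*√669/669) + 3618 = 4*(7 + 148*I*√669/669) + 3618 = (28 + 592*I*√669/669) + 3618 = 3646 + 592*I*√669/669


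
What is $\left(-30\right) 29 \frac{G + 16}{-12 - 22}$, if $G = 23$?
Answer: $\frac{16965}{17} \approx 997.94$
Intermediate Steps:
$\left(-30\right) 29 \frac{G + 16}{-12 - 22} = \left(-30\right) 29 \frac{23 + 16}{-12 - 22} = - 870 \frac{39}{-34} = - 870 \cdot 39 \left(- \frac{1}{34}\right) = \left(-870\right) \left(- \frac{39}{34}\right) = \frac{16965}{17}$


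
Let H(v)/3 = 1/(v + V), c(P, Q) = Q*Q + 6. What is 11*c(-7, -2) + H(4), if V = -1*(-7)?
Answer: 1213/11 ≈ 110.27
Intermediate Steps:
V = 7
c(P, Q) = 6 + Q**2 (c(P, Q) = Q**2 + 6 = 6 + Q**2)
H(v) = 3/(7 + v) (H(v) = 3/(v + 7) = 3/(7 + v))
11*c(-7, -2) + H(4) = 11*(6 + (-2)**2) + 3/(7 + 4) = 11*(6 + 4) + 3/11 = 11*10 + 3*(1/11) = 110 + 3/11 = 1213/11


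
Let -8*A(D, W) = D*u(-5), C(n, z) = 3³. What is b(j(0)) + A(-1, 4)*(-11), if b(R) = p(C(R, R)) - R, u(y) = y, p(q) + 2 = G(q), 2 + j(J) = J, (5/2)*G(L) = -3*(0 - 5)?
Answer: 103/8 ≈ 12.875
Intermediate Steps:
C(n, z) = 27
G(L) = 6 (G(L) = 2*(-3*(0 - 5))/5 = 2*(-3*(-5))/5 = (⅖)*15 = 6)
j(J) = -2 + J
p(q) = 4 (p(q) = -2 + 6 = 4)
A(D, W) = 5*D/8 (A(D, W) = -D*(-5)/8 = -(-5)*D/8 = 5*D/8)
b(R) = 4 - R
b(j(0)) + A(-1, 4)*(-11) = (4 - (-2 + 0)) + ((5/8)*(-1))*(-11) = (4 - 1*(-2)) - 5/8*(-11) = (4 + 2) + 55/8 = 6 + 55/8 = 103/8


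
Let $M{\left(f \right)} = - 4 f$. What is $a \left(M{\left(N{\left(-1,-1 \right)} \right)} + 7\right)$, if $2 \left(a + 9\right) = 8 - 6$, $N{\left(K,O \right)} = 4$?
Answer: $72$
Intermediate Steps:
$a = -8$ ($a = -9 + \frac{8 - 6}{2} = -9 + \frac{1}{2} \cdot 2 = -9 + 1 = -8$)
$a \left(M{\left(N{\left(-1,-1 \right)} \right)} + 7\right) = - 8 \left(\left(-4\right) 4 + 7\right) = - 8 \left(-16 + 7\right) = \left(-8\right) \left(-9\right) = 72$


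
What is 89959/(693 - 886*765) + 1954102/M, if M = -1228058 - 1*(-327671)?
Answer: -156012724003/67738815171 ≈ -2.3032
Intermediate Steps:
M = -900387 (M = -1228058 + 327671 = -900387)
89959/(693 - 886*765) + 1954102/M = 89959/(693 - 886*765) + 1954102/(-900387) = 89959/(693 - 677790) + 1954102*(-1/900387) = 89959/(-677097) - 1954102/900387 = 89959*(-1/677097) - 1954102/900387 = -89959/677097 - 1954102/900387 = -156012724003/67738815171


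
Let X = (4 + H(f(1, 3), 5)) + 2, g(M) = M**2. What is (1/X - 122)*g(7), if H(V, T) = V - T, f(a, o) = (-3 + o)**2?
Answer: -5929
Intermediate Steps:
X = 1 (X = (4 + ((-3 + 3)**2 - 1*5)) + 2 = (4 + (0**2 - 5)) + 2 = (4 + (0 - 5)) + 2 = (4 - 5) + 2 = -1 + 2 = 1)
(1/X - 122)*g(7) = (1/1 - 122)*7**2 = (1 - 122)*49 = -121*49 = -5929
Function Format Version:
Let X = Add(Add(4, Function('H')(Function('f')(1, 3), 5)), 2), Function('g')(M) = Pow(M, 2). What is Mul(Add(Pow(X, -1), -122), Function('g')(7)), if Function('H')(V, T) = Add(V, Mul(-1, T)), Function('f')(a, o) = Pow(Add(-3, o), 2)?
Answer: -5929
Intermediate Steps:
X = 1 (X = Add(Add(4, Add(Pow(Add(-3, 3), 2), Mul(-1, 5))), 2) = Add(Add(4, Add(Pow(0, 2), -5)), 2) = Add(Add(4, Add(0, -5)), 2) = Add(Add(4, -5), 2) = Add(-1, 2) = 1)
Mul(Add(Pow(X, -1), -122), Function('g')(7)) = Mul(Add(Pow(1, -1), -122), Pow(7, 2)) = Mul(Add(1, -122), 49) = Mul(-121, 49) = -5929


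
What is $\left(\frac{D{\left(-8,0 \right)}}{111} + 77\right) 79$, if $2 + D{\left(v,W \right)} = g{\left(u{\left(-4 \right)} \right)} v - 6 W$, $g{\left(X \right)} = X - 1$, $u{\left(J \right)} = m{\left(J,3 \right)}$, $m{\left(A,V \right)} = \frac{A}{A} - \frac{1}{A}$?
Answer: $\frac{674897}{111} \approx 6080.2$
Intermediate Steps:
$m{\left(A,V \right)} = 1 - \frac{1}{A}$
$u{\left(J \right)} = \frac{-1 + J}{J}$
$g{\left(X \right)} = -1 + X$
$D{\left(v,W \right)} = -2 - 6 W + \frac{v}{4}$ ($D{\left(v,W \right)} = -2 - \left(6 W - \left(-1 + \frac{-1 - 4}{-4}\right) v\right) = -2 - \left(6 W - \left(-1 - - \frac{5}{4}\right) v\right) = -2 - \left(6 W - \left(-1 + \frac{5}{4}\right) v\right) = -2 - \left(6 W - \frac{v}{4}\right) = -2 - 6 W + \frac{v}{4}$)
$\left(\frac{D{\left(-8,0 \right)}}{111} + 77\right) 79 = \left(\frac{-2 - 0 + \frac{1}{4} \left(-8\right)}{111} + 77\right) 79 = \left(\left(-2 + 0 - 2\right) \frac{1}{111} + 77\right) 79 = \left(\left(-4\right) \frac{1}{111} + 77\right) 79 = \left(- \frac{4}{111} + 77\right) 79 = \frac{8543}{111} \cdot 79 = \frac{674897}{111}$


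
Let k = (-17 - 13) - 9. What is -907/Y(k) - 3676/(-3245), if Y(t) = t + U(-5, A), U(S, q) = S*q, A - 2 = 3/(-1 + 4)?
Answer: 3141719/175230 ≈ 17.929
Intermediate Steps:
A = 3 (A = 2 + 3/(-1 + 4) = 2 + 3/3 = 2 + 3*(⅓) = 2 + 1 = 3)
k = -39 (k = -30 - 9 = -39)
Y(t) = -15 + t (Y(t) = t - 5*3 = t - 15 = -15 + t)
-907/Y(k) - 3676/(-3245) = -907/(-15 - 39) - 3676/(-3245) = -907/(-54) - 3676*(-1/3245) = -907*(-1/54) + 3676/3245 = 907/54 + 3676/3245 = 3141719/175230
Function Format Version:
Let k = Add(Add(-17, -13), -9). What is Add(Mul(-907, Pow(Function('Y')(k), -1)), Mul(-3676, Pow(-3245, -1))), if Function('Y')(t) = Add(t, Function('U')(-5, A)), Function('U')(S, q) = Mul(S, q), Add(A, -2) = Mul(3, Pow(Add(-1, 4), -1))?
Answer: Rational(3141719, 175230) ≈ 17.929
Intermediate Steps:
A = 3 (A = Add(2, Mul(3, Pow(Add(-1, 4), -1))) = Add(2, Mul(3, Pow(3, -1))) = Add(2, Mul(3, Rational(1, 3))) = Add(2, 1) = 3)
k = -39 (k = Add(-30, -9) = -39)
Function('Y')(t) = Add(-15, t) (Function('Y')(t) = Add(t, Mul(-5, 3)) = Add(t, -15) = Add(-15, t))
Add(Mul(-907, Pow(Function('Y')(k), -1)), Mul(-3676, Pow(-3245, -1))) = Add(Mul(-907, Pow(Add(-15, -39), -1)), Mul(-3676, Pow(-3245, -1))) = Add(Mul(-907, Pow(-54, -1)), Mul(-3676, Rational(-1, 3245))) = Add(Mul(-907, Rational(-1, 54)), Rational(3676, 3245)) = Add(Rational(907, 54), Rational(3676, 3245)) = Rational(3141719, 175230)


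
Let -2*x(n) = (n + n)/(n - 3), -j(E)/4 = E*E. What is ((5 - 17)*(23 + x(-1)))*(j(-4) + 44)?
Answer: 5460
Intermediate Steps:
j(E) = -4*E**2 (j(E) = -4*E*E = -4*E**2)
x(n) = -n/(-3 + n) (x(n) = -(n + n)/(2*(n - 3)) = -2*n/(2*(-3 + n)) = -n/(-3 + n))
((5 - 17)*(23 + x(-1)))*(j(-4) + 44) = ((5 - 17)*(23 - 1*(-1)/(-3 - 1)))*(-4*(-4)**2 + 44) = (-12*(23 - 1*(-1)/(-4)))*(-4*16 + 44) = (-12*(23 - 1*(-1)*(-1/4)))*(-64 + 44) = -12*(23 - 1/4)*(-20) = -12*91/4*(-20) = -273*(-20) = 5460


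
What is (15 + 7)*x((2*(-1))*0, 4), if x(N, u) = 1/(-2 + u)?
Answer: 11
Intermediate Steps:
(15 + 7)*x((2*(-1))*0, 4) = (15 + 7)/(-2 + 4) = 22/2 = 22*(½) = 11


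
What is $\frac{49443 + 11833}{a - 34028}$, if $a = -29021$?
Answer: $- \frac{61276}{63049} \approx -0.97188$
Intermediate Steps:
$\frac{49443 + 11833}{a - 34028} = \frac{49443 + 11833}{-29021 - 34028} = \frac{61276}{-63049} = 61276 \left(- \frac{1}{63049}\right) = - \frac{61276}{63049}$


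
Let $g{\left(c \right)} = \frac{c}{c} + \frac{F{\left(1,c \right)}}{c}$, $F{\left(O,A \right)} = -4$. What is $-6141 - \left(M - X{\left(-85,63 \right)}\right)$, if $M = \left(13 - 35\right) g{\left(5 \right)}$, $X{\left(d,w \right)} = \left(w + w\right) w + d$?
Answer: $\frac{8582}{5} \approx 1716.4$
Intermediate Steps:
$X{\left(d,w \right)} = d + 2 w^{2}$ ($X{\left(d,w \right)} = 2 w w + d = 2 w^{2} + d = d + 2 w^{2}$)
$g{\left(c \right)} = 1 - \frac{4}{c}$ ($g{\left(c \right)} = \frac{c}{c} - \frac{4}{c} = 1 - \frac{4}{c}$)
$M = - \frac{22}{5}$ ($M = \left(13 - 35\right) \frac{-4 + 5}{5} = - 22 \cdot \frac{1}{5} \cdot 1 = \left(-22\right) \frac{1}{5} = - \frac{22}{5} \approx -4.4$)
$-6141 - \left(M - X{\left(-85,63 \right)}\right) = -6141 - \left(\frac{403}{5} - 7938\right) = -6141 + \left(\left(-85 + 2 \cdot 3969\right) + \frac{22}{5}\right) = -6141 + \left(\left(-85 + 7938\right) + \frac{22}{5}\right) = -6141 + \left(7853 + \frac{22}{5}\right) = -6141 + \frac{39287}{5} = \frac{8582}{5}$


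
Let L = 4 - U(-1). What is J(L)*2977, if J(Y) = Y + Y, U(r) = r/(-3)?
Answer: 65494/3 ≈ 21831.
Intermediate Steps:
U(r) = -r/3 (U(r) = r*(-1/3) = -r/3)
L = 11/3 (L = 4 - (-1)*(-1)/3 = 4 - 1*1/3 = 4 - 1/3 = 11/3 ≈ 3.6667)
J(Y) = 2*Y
J(L)*2977 = (2*(11/3))*2977 = (22/3)*2977 = 65494/3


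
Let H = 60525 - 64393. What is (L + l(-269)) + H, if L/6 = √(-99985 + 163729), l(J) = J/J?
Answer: -3867 + 96*√249 ≈ -2352.1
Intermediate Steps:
H = -3868
l(J) = 1
L = 96*√249 (L = 6*√(-99985 + 163729) = 6*√63744 = 6*(16*√249) = 96*√249 ≈ 1514.9)
(L + l(-269)) + H = (96*√249 + 1) - 3868 = (1 + 96*√249) - 3868 = -3867 + 96*√249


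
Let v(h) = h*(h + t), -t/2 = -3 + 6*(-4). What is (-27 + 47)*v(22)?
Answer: 33440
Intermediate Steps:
t = 54 (t = -2*(-3 + 6*(-4)) = -2*(-3 - 24) = -2*(-27) = 54)
v(h) = h*(54 + h) (v(h) = h*(h + 54) = h*(54 + h))
(-27 + 47)*v(22) = (-27 + 47)*(22*(54 + 22)) = 20*(22*76) = 20*1672 = 33440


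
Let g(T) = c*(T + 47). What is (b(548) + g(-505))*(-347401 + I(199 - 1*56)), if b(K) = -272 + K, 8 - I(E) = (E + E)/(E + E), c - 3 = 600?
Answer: 95845309812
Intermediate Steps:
c = 603 (c = 3 + 600 = 603)
I(E) = 7 (I(E) = 8 - (E + E)/(E + E) = 8 - 2*E/(2*E) = 8 - 2*E*1/(2*E) = 8 - 1*1 = 8 - 1 = 7)
g(T) = 28341 + 603*T (g(T) = 603*(T + 47) = 603*(47 + T) = 28341 + 603*T)
(b(548) + g(-505))*(-347401 + I(199 - 1*56)) = ((-272 + 548) + (28341 + 603*(-505)))*(-347401 + 7) = (276 + (28341 - 304515))*(-347394) = (276 - 276174)*(-347394) = -275898*(-347394) = 95845309812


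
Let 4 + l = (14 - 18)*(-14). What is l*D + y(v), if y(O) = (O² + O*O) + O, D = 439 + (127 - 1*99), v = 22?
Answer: 25274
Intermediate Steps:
l = 52 (l = -4 + (14 - 18)*(-14) = -4 - 4*(-14) = -4 + 56 = 52)
D = 467 (D = 439 + (127 - 99) = 439 + 28 = 467)
y(O) = O + 2*O² (y(O) = (O² + O²) + O = 2*O² + O = O + 2*O²)
l*D + y(v) = 52*467 + 22*(1 + 2*22) = 24284 + 22*(1 + 44) = 24284 + 22*45 = 24284 + 990 = 25274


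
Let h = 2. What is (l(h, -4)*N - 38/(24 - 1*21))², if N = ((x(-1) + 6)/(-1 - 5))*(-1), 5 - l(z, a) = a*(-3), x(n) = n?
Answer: 1369/4 ≈ 342.25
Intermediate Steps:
l(z, a) = 5 + 3*a (l(z, a) = 5 - a*(-3) = 5 - (-3)*a = 5 + 3*a)
N = ⅚ (N = ((-1 + 6)/(-1 - 5))*(-1) = (5/(-6))*(-1) = (5*(-⅙))*(-1) = -⅚*(-1) = ⅚ ≈ 0.83333)
(l(h, -4)*N - 38/(24 - 1*21))² = ((5 + 3*(-4))*(⅚) - 38/(24 - 1*21))² = ((5 - 12)*(⅚) - 38/(24 - 21))² = (-7*⅚ - 38/3)² = (-35/6 - 38*⅓)² = (-35/6 - 38/3)² = (-37/2)² = 1369/4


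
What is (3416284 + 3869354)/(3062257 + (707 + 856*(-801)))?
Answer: 1214273/396218 ≈ 3.0647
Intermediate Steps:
(3416284 + 3869354)/(3062257 + (707 + 856*(-801))) = 7285638/(3062257 + (707 - 685656)) = 7285638/(3062257 - 684949) = 7285638/2377308 = 7285638*(1/2377308) = 1214273/396218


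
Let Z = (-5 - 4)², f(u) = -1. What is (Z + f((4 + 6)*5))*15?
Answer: 1200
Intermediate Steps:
Z = 81 (Z = (-9)² = 81)
(Z + f((4 + 6)*5))*15 = (81 - 1)*15 = 80*15 = 1200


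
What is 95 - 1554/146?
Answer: 6158/73 ≈ 84.356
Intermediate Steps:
95 - 1554/146 = 95 - 21*37/73 = 95 - 777/73 = 6158/73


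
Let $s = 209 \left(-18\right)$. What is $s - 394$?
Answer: $-4156$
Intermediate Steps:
$s = -3762$
$s - 394 = -3762 - 394 = -4156$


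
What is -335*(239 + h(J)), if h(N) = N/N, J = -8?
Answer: -80400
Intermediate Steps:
h(N) = 1
-335*(239 + h(J)) = -335*(239 + 1) = -335*240 = -80400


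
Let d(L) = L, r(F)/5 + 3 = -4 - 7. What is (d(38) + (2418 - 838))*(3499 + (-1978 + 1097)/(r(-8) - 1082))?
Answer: 3261668761/576 ≈ 5.6626e+6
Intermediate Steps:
r(F) = -70 (r(F) = -15 + 5*(-4 - 7) = -15 + 5*(-11) = -15 - 55 = -70)
(d(38) + (2418 - 838))*(3499 + (-1978 + 1097)/(r(-8) - 1082)) = (38 + (2418 - 838))*(3499 + (-1978 + 1097)/(-70 - 1082)) = (38 + 1580)*(3499 - 881/(-1152)) = 1618*(3499 - 881*(-1/1152)) = 1618*(3499 + 881/1152) = 1618*(4031729/1152) = 3261668761/576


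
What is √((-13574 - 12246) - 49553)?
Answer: I*√75373 ≈ 274.54*I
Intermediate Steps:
√((-13574 - 12246) - 49553) = √(-25820 - 49553) = √(-75373) = I*√75373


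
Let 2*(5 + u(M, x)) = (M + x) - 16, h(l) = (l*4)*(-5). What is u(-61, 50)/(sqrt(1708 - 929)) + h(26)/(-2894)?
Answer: 260/1447 - 37*sqrt(779)/1558 ≈ -0.48315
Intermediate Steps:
h(l) = -20*l (h(l) = (4*l)*(-5) = -20*l)
u(M, x) = -13 + M/2 + x/2 (u(M, x) = -5 + ((M + x) - 16)/2 = -5 + (-16 + M + x)/2 = -5 + (-8 + M/2 + x/2) = -13 + M/2 + x/2)
u(-61, 50)/(sqrt(1708 - 929)) + h(26)/(-2894) = (-13 + (1/2)*(-61) + (1/2)*50)/(sqrt(1708 - 929)) - 20*26/(-2894) = (-13 - 61/2 + 25)/(sqrt(779)) - 520*(-1/2894) = -37*sqrt(779)/1558 + 260/1447 = 260/1447 - 37*sqrt(779)/1558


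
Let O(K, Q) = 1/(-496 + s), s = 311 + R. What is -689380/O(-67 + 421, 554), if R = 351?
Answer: -114437080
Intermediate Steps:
s = 662 (s = 311 + 351 = 662)
O(K, Q) = 1/166 (O(K, Q) = 1/(-496 + 662) = 1/166)
-689380/O(-67 + 421, 554) = -689380/1/166 = -689380*166 = -114437080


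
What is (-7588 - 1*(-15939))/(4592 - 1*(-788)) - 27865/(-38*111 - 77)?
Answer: 37156249/4621420 ≈ 8.0400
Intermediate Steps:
(-7588 - 1*(-15939))/(4592 - 1*(-788)) - 27865/(-38*111 - 77) = (-7588 + 15939)/(4592 + 788) - 27865/(-4218 - 77) = 8351/5380 - 27865/(-4295) = 8351*(1/5380) - 27865*(-1/4295) = 8351/5380 + 5573/859 = 37156249/4621420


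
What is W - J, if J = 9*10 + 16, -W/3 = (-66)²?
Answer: -13174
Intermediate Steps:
W = -13068 (W = -3*(-66)² = -3*4356 = -13068)
J = 106 (J = 90 + 16 = 106)
W - J = -13068 - 1*106 = -13068 - 106 = -13174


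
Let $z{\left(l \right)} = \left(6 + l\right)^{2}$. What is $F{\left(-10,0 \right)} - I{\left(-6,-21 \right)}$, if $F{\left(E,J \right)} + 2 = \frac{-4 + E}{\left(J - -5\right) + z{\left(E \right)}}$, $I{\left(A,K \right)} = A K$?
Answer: $- \frac{386}{3} \approx -128.67$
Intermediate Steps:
$F{\left(E,J \right)} = -2 + \frac{-4 + E}{5 + J + \left(6 + E\right)^{2}}$ ($F{\left(E,J \right)} = -2 + \frac{-4 + E}{\left(J - -5\right) + \left(6 + E\right)^{2}} = -2 + \frac{-4 + E}{\left(J + 5\right) + \left(6 + E\right)^{2}} = -2 + \frac{-4 + E}{\left(5 + J\right) + \left(6 + E\right)^{2}} = -2 + \frac{-4 + E}{5 + J + \left(6 + E\right)^{2}}$)
$F{\left(-10,0 \right)} - I{\left(-6,-21 \right)} = \frac{-14 - 10 - 0 - 2 \left(6 - 10\right)^{2}}{5 + 0 + \left(6 - 10\right)^{2}} - \left(-6\right) \left(-21\right) = \frac{-14 - 10 + 0 - 2 \left(-4\right)^{2}}{5 + 0 + \left(-4\right)^{2}} - 126 = \frac{-14 - 10 + 0 - 32}{5 + 0 + 16} - 126 = \frac{-14 - 10 + 0 - 32}{21} - 126 = \frac{1}{21} \left(-56\right) - 126 = - \frac{8}{3} - 126 = - \frac{386}{3}$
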